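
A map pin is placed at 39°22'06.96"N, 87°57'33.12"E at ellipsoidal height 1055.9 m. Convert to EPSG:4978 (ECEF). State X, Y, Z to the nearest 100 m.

WGS84: a = 6378137 m, e² = 0.006694380; N(φ) = a/√(1−e²sin²φ) = 6386743.994 m.
X = (N+h)·cosφ·cosλ = 175858.132 m; Y = (N+h)·cosφ·sinλ = 4935156.468 m; Z = (N(1−e²)+h)·sinφ = 4024705.789 m.

X 175900 m, Y 4935200 m, Z 4024700 m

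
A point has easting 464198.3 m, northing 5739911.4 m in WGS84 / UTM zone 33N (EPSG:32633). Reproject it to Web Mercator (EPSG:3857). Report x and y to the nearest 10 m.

Unproject from UTM 33N (λ₀ = 15°) → φ = 51.80890008°, λ = 14.48070023°.
Web Mercator (R = 6378137 m): x = 1611984.176 m, y = 6765645.619 m.

x 1611980 m, y 6765650 m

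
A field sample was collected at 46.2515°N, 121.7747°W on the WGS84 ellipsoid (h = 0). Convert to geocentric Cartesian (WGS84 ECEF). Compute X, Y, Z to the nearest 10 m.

X -2326520 m, Y -3756000 m, Z 4584620 m

WGS84: a = 6378137 m, e² = 0.006694380; N(φ) = a/√(1−e²sin²φ) = 6389306.862 m.
X = (N+h)·cosφ·cosλ = -2326521.078 m; Y = (N+h)·cosφ·sinλ = -3755996.622 m; Z = (N(1−e²)+h)·sinφ = 4584622.639 m.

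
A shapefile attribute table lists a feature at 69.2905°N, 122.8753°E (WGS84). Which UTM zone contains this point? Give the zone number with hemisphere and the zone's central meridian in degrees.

UTM zone = ⌊(λ + 180)/6⌋ + 1; 122.8753° ∈ [120°, 126°) → zone 51.
Hemisphere: N (φ ≥ 0).
Central meridian λ₀ = 6×51 − 183 = 123°.

Zone 51N, central meridian 123°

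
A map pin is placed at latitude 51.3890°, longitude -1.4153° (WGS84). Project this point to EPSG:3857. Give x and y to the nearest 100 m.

Web Mercator is spherical with R = a = 6378137 m.
x = R·λ = 6378137 × -0.024701645 = -157550.475 m.
y = R·ln tan(π/4 + φ/2) = 6378137 × 1.048957388 = 6690393.930 m.

x -157600 m, y 6690400 m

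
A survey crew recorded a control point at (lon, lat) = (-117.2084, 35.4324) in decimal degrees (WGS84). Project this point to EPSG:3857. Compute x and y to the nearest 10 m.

Web Mercator is spherical with R = a = 6378137 m.
x = R·λ = 6378137 × -2.045672491 = -13047579.405 m.
y = R·ln tan(π/4 + φ/2) = 6378137 × 0.662074042 = 4222798.945 m.

x -13047580 m, y 4222800 m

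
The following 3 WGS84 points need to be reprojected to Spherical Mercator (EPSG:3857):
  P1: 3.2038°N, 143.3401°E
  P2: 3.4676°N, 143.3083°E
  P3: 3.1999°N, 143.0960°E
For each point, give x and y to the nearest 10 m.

P1: x 15956550 m, y 356830 m; P2: x 15953010 m, y 386250 m; P3: x 15929370 m, y 356400 m

Web Mercator: x = R·λ, y = R·ln tan(π/4+φ/2), R = 6378137 m.
P1 (3.2038°, 143.3401°) → (15956546.942, 356831.384) m.
P2 (3.4676°, 143.3083°) → (15953006.982, 386247.329) m.
P3 (3.1999°, 143.0960°) → (15929373.855, 356396.559) m.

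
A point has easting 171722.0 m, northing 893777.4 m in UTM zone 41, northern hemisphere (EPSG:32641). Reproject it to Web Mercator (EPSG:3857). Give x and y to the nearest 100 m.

Unproject from UTM 41N (λ₀ = 63°) → φ = 8.07489967°, λ = 60.02180018°.
Web Mercator (R = 6378137 m): x = 6681596.232 m, y = 901884.261 m.

x 6681600 m, y 901900 m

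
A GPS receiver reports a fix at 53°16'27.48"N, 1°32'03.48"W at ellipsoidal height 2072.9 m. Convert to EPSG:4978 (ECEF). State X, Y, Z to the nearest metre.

WGS84: a = 6378137 m, e² = 0.006694380; N(φ) = a/√(1−e²sin²φ) = 6391896.192 m.
X = (N+h)·cosφ·cosλ = 3822125.018 m; Y = (N+h)·cosφ·sinλ = -102375.578 m; Z = (N(1−e²)+h)·sinφ = 5090517.845 m.

X 3822125 m, Y -102376 m, Z 5090518 m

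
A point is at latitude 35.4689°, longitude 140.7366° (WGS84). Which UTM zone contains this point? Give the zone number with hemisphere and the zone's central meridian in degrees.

UTM zone = ⌊(λ + 180)/6⌋ + 1; 140.7366° ∈ [138°, 144°) → zone 54.
Hemisphere: N (φ ≥ 0).
Central meridian λ₀ = 6×54 − 183 = 141°.

Zone 54N, central meridian 141°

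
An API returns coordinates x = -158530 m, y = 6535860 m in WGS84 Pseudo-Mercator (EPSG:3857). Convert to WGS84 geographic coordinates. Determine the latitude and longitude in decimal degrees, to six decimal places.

R = 6378137 m. λ = x/R = -1.42409922°.
φ = 2·arctan(exp(y/R)) − 90° = 2·arctan(2.78634) − 90° = 50.51450234°.

lat 50.514502°, lon -1.424099°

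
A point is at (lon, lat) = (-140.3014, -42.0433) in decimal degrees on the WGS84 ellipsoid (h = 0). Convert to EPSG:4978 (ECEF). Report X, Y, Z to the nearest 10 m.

WGS84: a = 6378137 m, e² = 0.006694380; N(φ) = a/√(1−e²sin²φ) = 6387733.298 m.
X = (N+h)·cosφ·cosλ = -3649935.831 m; Y = (N+h)·cosφ·sinλ = -3030084.456 m; Z = (N(1−e²)+h)·sinφ = -4249176.768 m.

X -3649940 m, Y -3030080 m, Z -4249180 m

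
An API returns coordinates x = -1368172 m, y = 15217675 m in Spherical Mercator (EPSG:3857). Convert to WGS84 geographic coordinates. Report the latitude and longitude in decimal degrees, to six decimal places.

R = 6378137 m. λ = x/R = -12.29049819°.
φ = 2·arctan(exp(y/R)) − 90° = 2·arctan(10.86897) − 90° = 79.48660054°.

lat 79.486601°, lon -12.290498°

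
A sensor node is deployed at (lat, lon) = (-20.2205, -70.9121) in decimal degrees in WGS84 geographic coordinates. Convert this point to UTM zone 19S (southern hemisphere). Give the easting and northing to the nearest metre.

Zone 19 central meridian λ₀ = 6×19 − 183 = -69°; Δλ = -1.9121°.
Transverse Mercator on WGS84 with k₀ = 0.9996 gives E = 300235.914 m, N = 7762965.453 m.

E 300236 m, N 7762965 m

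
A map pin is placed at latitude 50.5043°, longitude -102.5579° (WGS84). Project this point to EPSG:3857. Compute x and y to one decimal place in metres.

x -11416693.2 m, y 6534074.1 m

Web Mercator is spherical with R = a = 6378137 m.
x = R·λ = 6378137 × -1.789973029 = -11416693.205 m.
y = R·ln tan(π/4 + φ/2) = 6378137 × 1.024448697 = 6534074.141 m.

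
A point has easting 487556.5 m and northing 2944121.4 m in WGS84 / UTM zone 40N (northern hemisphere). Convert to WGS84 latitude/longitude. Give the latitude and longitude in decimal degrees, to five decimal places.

lat 26.61790°, lon 56.87500°

Zone 40N: λ₀ = 57°, k₀ = 0.9996, false easting 500000 m.
Meridian distance M = (N − FN)/k₀ = 2945299.5 m.
Inverse transverse Mercator on WGS84 gives φ = 26.61790019°, λ = 56.87500046°.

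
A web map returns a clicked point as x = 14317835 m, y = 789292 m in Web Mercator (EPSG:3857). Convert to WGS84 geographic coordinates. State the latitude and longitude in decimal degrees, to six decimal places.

R = 6378137 m. λ = x/R = 128.61930016°.
φ = 2·arctan(exp(y/R)) − 90° = 2·arctan(1.13173) − 90° = 7.07230280°.

lat 7.072303°, lon 128.619300°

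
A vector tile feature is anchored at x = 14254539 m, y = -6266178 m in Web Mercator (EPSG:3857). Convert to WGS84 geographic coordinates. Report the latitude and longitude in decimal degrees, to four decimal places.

lat -48.9488°, lon 128.0507°

R = 6378137 m. λ = x/R = 128.05070252°.
φ = 2·arctan(exp(y/R)) − 90° = 2·arctan(0.37439) − 90° = -48.94879831°.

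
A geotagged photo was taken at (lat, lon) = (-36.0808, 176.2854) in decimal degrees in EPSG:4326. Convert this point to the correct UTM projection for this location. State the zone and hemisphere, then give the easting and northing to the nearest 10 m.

Zone 60S: E 435660 m, N 6006850 m

Longitude 176.2854° lies in the 6° band [174°, 180°), giving zone 60; latitude is south of the equator, so 60S.
Zone 60 central meridian λ₀ = 6×60 − 183 = 177°; Δλ = -0.7146°.
Transverse Mercator on WGS84 with k₀ = 0.9996 gives E = 435660.049 m, N = 6006853.285 m.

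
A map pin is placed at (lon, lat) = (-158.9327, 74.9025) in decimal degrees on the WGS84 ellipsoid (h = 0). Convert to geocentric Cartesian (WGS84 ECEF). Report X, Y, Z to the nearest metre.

X -1555084 m, Y -599037 m, Z 6135940 m

WGS84: a = 6378137 m, e² = 0.006694380; N(φ) = a/√(1−e²sin²φ) = 6398131.142 m.
X = (N+h)·cosφ·cosλ = -1555083.524 m; Y = (N+h)·cosφ·sinλ = -599037.348 m; Z = (N(1−e²)+h)·sinφ = 6135940.078 m.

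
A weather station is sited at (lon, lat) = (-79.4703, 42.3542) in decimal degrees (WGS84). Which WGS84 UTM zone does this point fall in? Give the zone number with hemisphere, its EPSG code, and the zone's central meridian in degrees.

Zone 17N (EPSG:32617), central meridian -81°

UTM zone = ⌊(λ + 180)/6⌋ + 1; -79.4703° ∈ [-84°, -78°) → zone 17.
Hemisphere: N (φ ≥ 0).
Central meridian λ₀ = 6×17 − 183 = -81°.
EPSG code: 32617.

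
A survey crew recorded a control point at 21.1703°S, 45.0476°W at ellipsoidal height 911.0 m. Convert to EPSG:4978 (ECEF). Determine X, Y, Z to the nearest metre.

X 4204588 m, Y -4211580 m, Z -2289317 m

WGS84: a = 6378137 m, e² = 0.006694380; N(φ) = a/√(1−e²sin²φ) = 6380923.204 m.
X = (N+h)·cosφ·cosλ = 4204587.949 m; Y = (N+h)·cosφ·sinλ = -4211579.907 m; Z = (N(1−e²)+h)·sinφ = -2289316.889 m.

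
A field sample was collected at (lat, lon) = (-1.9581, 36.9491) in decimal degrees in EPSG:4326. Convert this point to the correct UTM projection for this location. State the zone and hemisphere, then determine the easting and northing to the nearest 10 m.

Longitude 36.9491° lies in the 6° band [36°, 42°), giving zone 37; latitude is south of the equator, so 37S.
Zone 37 central meridian λ₀ = 6×37 − 183 = 39°; Δλ = -2.0509°.
Transverse Mercator on WGS84 with k₀ = 0.9996 gives E = 271869.610 m, N = 9783430.716 m.

Zone 37S: E 271870 m, N 9783430 m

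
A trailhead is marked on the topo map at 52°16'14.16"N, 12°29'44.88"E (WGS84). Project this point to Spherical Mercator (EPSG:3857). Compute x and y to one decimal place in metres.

Web Mercator is spherical with R = a = 6378137 m.
x = R·λ = 6378137 × 0.218092853 = 1391026.093 m.
y = R·ln tan(π/4 + φ/2) = 6378137 × 1.073856217 = 6849202.071 m.

x 1391026.1 m, y 6849202.1 m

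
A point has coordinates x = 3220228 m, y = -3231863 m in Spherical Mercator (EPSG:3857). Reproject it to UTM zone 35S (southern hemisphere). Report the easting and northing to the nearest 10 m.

Web Mercator inverse (R = 6378137 m) → φ = -27.86419778°, λ = 28.92780031°.
UTM 35S forward: E = 689803.598 m, N = 6916348.236 m.

E 689800 m, N 6916350 m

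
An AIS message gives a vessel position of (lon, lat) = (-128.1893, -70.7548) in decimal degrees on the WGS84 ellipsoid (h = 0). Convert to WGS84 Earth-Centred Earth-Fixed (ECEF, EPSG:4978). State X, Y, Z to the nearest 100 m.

X -1303700 m, Y -1657300 m, Z -5999300 m

WGS84: a = 6378137 m, e² = 0.006694380; N(φ) = a/√(1−e²sin²φ) = 6397252.006 m.
X = (N+h)·cosφ·cosλ = -1303671.511 m; Y = (N+h)·cosφ·sinλ = -1657307.751 m; Z = (N(1−e²)+h)·sinφ = -5999319.656 m.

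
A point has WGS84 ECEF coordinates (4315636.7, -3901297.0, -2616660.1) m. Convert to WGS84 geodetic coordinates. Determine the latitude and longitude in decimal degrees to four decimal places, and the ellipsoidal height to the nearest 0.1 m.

λ = atan2(Y, X) = -42.11329962°; p = √(X²+Y²) = 5817631.7 m.
Bowring's method on WGS84 (a = 6378137 m, b = 6356752.314 m) gives φ = -24.36149967°, h = 4484.764 m.

lat -24.3615°, lon -42.1133°, h 4484.8 m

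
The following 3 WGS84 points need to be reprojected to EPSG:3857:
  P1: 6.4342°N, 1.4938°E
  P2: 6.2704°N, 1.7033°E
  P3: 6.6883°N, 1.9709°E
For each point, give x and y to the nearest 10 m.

Web Mercator: x = R·λ, y = R·ln tan(π/4+φ/2), R = 6378137 m.
P1 (6.4342°, 1.4938°) → (166289.055, 717762.054) m.
P2 (6.2704°, 1.7033°) → (189610.489, 699415.272) m.
P3 (6.6883°, 1.9709°) → (219399.584, 746234.849) m.

P1: x 166290 m, y 717760 m; P2: x 189610 m, y 699420 m; P3: x 219400 m, y 746230 m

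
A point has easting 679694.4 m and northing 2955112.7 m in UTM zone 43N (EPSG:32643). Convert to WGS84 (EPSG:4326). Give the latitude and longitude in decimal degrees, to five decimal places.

Zone 43N: λ₀ = 75°, k₀ = 0.9996, false easting 500000 m.
Meridian distance M = (N − FN)/k₀ = 2956295.2 m.
Inverse transverse Mercator on WGS84 gives φ = 26.70569982°, λ = 76.80629965°.

lat 26.70570°, lon 76.80630°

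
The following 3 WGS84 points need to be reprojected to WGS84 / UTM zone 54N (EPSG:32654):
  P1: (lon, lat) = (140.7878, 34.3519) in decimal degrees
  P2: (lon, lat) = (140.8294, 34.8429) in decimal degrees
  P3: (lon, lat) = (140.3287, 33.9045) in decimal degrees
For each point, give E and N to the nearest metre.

P1: E 480485 m, N 3801195 m; P2: E 484403 m, N 3855635 m; P3: E 437937 m, N 3751770 m

UTM zone 54N: λ₀ = 141°, k₀ = 0.9996.
P1 (34.3519°, 140.7878°) → (480484.950, 3801195.463) m.
P2 (34.8429°, 140.8294°) → (484402.765, 3855634.764) m.
P3 (33.9045°, 140.3287°) → (437937.070, 3751770.022) m.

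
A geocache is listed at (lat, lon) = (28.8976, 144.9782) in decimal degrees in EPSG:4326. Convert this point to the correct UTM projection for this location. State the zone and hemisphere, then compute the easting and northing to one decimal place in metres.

Zone 55N: E 302861.1 m, N 3198321.9 m

Longitude 144.9782° lies in the 6° band [144°, 150°), giving zone 55; latitude is north of the equator, so 55N.
Zone 55 central meridian λ₀ = 6×55 − 183 = 147°; Δλ = -2.0218°.
Transverse Mercator on WGS84 with k₀ = 0.9996 gives E = 302861.082 m, N = 3198321.945 m.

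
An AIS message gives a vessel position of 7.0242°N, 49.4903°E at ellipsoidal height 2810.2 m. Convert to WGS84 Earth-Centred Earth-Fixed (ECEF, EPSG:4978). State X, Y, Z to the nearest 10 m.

WGS84: a = 6378137 m, e² = 0.006694380; N(φ) = a/√(1−e²sin²φ) = 6378456.285 m.
X = (N+h)·cosφ·cosλ = 4114011.646 m; Y = (N+h)·cosφ·sinλ = 4815237.779 m; Z = (N(1−e²)+h)·sinφ = 775134.153 m.

X 4114010 m, Y 4815240 m, Z 775130 m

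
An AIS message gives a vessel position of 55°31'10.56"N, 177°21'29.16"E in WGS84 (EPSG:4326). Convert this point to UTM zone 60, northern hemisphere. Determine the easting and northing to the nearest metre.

E 522610 m, N 6152673 m

Zone 60 central meridian λ₀ = 6×60 − 183 = 177°; Δλ = +0.3581°.
Transverse Mercator on WGS84 with k₀ = 0.9996 gives E = 522610.105 m, N = 6152672.714 m.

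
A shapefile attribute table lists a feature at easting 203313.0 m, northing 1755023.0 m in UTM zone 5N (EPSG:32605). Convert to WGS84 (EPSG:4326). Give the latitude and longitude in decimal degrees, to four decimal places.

lat 15.8565°, lon -155.7701°

Zone 5N: λ₀ = -153°, k₀ = 0.9996, false easting 500000 m.
Meridian distance M = (N − FN)/k₀ = 1755725.3 m.
Inverse transverse Mercator on WGS84 gives φ = 15.85649983°, λ = -155.77010037°.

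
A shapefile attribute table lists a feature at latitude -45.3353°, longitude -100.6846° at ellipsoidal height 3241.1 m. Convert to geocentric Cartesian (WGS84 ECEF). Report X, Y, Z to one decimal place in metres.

WGS84: a = 6378137 m, e² = 0.006694380; N(φ) = a/√(1−e²sin²φ) = 6388963.856 m.
X = (N+h)·cosφ·cosλ = -833095.562 m; Y = (N+h)·cosφ·sinλ = -4415538.622 m; Z = (N(1−e²)+h)·sinφ = -4515925.668 m.

X -833095.6 m, Y -4415538.6 m, Z -4515925.7 m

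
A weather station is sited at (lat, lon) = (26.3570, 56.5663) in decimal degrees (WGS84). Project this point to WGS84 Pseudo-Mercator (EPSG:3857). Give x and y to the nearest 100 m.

x 6296900 m, y 3043400 m

Web Mercator is spherical with R = a = 6378137 m.
x = R·λ = 6378137 × 0.987268181 = 6296931.712 m.
y = R·ln tan(π/4 + φ/2) = 6378137 × 0.477155717 = 3043364.531 m.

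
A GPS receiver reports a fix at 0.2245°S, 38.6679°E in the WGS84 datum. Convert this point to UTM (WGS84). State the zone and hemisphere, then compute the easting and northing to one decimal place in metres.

Zone 37S: E 463045.7 m, N 9975185.6 m

Longitude 38.6679° lies in the 6° band [36°, 42°), giving zone 37; latitude is south of the equator, so 37S.
Zone 37 central meridian λ₀ = 6×37 − 183 = 39°; Δλ = -0.3321°.
Transverse Mercator on WGS84 with k₀ = 0.9996 gives E = 463045.658 m, N = 9975185.584 m.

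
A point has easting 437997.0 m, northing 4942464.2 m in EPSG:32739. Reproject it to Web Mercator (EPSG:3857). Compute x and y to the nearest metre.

Unproject from UTM 39S (λ₀ = 51°) → φ = -45.66859960°, λ = 50.20400017°.
Web Mercator (R = 6378137 m): x = 5588683.734 m, y = -5727400.191 m.

x 5588684 m, y -5727400 m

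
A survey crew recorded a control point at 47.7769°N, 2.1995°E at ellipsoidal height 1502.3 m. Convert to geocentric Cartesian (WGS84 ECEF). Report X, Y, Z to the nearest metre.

X 4291965 m, Y 164843 m, Z 4701354 m

WGS84: a = 6378137 m, e² = 0.006694380; N(φ) = a/√(1−e²sin²φ) = 6389876.826 m.
X = (N+h)·cosφ·cosλ = 4291965.093 m; Y = (N+h)·cosφ·sinλ = 164843.158 m; Z = (N(1−e²)+h)·sinφ = 4701354.481 m.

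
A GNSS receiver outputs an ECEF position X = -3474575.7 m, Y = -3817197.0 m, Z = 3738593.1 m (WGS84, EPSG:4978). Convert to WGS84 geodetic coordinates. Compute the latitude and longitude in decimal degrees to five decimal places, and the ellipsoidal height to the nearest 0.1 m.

lat 36.09830°, lon -132.30980°, h 2686.3 m

λ = atan2(Y, X) = -132.30980005°; p = √(X²+Y²) = 5161750.6 m.
Bowring's method on WGS84 (a = 6378137 m, b = 6356752.314 m) gives φ = 36.09829985°, h = 2686.315 m.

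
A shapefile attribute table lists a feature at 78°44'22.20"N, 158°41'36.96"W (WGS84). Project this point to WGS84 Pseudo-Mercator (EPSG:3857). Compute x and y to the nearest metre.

x -17665691 m, y 14777168 m

Web Mercator is spherical with R = a = 6378137 m.
x = R·λ = 6378137 × -2.769725822 = -17665690.744 m.
y = R·ln tan(π/4 + φ/2) = 6378137 × 2.316847085 = 14777168.116 m.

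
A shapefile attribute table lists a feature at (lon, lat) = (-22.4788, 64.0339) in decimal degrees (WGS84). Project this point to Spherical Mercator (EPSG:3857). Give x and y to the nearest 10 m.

x -2502330 m, y 9358380 m

Web Mercator is spherical with R = a = 6378137 m.
x = R·λ = 6378137 × -0.392329072 = -2502328.570 m.
y = R·ln tan(π/4 + φ/2) = 6378137 × 1.467258845 = 9358377.929 m.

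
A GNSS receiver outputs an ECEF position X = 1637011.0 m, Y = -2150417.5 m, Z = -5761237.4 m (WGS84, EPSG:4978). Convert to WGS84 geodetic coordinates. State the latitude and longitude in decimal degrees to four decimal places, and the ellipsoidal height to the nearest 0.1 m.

lat -65.0162°, lon -52.7197°, h 3049.9 m

λ = atan2(Y, X) = -52.71969967°; p = √(X²+Y²) = 2702609.9 m.
Bowring's method on WGS84 (a = 6378137 m, b = 6356752.314 m) gives φ = -65.01619975°, h = 3049.860 m.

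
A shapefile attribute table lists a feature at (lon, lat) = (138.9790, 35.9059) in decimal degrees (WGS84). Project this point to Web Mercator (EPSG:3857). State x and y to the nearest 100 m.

Web Mercator is spherical with R = a = 6378137 m.
x = R·λ = 6378137 × 2.425641141 = 15471071.511 m.
y = R·ln tan(π/4 + φ/2) = 6378137 × 0.672246625 = 4287681.070 m.

x 15471100 m, y 4287700 m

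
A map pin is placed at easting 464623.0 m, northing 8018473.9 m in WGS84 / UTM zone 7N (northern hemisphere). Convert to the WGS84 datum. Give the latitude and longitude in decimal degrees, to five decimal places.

Zone 7N: λ₀ = -141°, k₀ = 0.9996, false easting 500000 m.
Meridian distance M = (N − FN)/k₀ = 8021682.6 m.
Inverse transverse Mercator on WGS84 gives φ = 72.26210009°, λ = -142.04039985°.

lat 72.26210°, lon -142.04040°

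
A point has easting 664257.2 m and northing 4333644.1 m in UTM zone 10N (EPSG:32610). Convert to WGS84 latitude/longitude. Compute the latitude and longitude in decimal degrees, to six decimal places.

lat 39.136500°, lon -121.099499°

Zone 10N: λ₀ = -123°, k₀ = 0.9996, false easting 500000 m.
Meridian distance M = (N − FN)/k₀ = 4335378.3 m.
Inverse transverse Mercator on WGS84 gives φ = 39.13650000°, λ = -121.09949944°.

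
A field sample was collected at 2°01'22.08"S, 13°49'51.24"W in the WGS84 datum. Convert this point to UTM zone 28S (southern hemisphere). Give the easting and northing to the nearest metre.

E 630020 m, N 9776372 m

Zone 28 central meridian λ₀ = 6×28 − 183 = -15°; Δλ = +1.1691°.
Transverse Mercator on WGS84 with k₀ = 0.9996 gives E = 630020.097 m, N = 9776372.063 m.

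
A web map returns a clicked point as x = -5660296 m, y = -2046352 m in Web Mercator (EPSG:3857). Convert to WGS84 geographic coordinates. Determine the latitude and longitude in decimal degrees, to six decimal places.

lat -18.075196°, lon -50.847304°

R = 6378137 m. λ = x/R = -50.84730409°.
φ = 2·arctan(exp(y/R)) − 90° = 2·arctan(0.72554) − 90° = -18.07519614°.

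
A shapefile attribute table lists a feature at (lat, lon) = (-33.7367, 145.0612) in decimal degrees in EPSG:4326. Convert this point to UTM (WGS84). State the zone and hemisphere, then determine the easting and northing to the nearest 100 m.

Zone 55S: E 320400 m, N 6265300 m

Longitude 145.0612° lies in the 6° band [144°, 150°), giving zone 55; latitude is south of the equator, so 55S.
Zone 55 central meridian λ₀ = 6×55 − 183 = 147°; Δλ = -1.9388°.
Transverse Mercator on WGS84 with k₀ = 0.9996 gives E = 320392.261 m, N = 6265349.499 m.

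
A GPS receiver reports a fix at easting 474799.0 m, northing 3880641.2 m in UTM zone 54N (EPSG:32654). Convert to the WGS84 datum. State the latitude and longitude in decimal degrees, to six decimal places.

lat 35.068200°, lon 140.723601°

Zone 54N: λ₀ = 141°, k₀ = 0.9996, false easting 500000 m.
Meridian distance M = (N − FN)/k₀ = 3882194.1 m.
Inverse transverse Mercator on WGS84 gives φ = 35.06820043°, λ = 140.723600501°.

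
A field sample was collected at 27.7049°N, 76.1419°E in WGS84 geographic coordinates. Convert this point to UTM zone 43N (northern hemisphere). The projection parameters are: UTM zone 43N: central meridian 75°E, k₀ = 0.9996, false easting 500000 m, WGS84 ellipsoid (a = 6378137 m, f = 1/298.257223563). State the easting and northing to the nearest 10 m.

Zone 43 central meridian λ₀ = 6×43 − 183 = 75°; Δλ = +1.1419°.
Transverse Mercator on WGS84 with k₀ = 0.9996 gives E = 612583.124 m, N = 3065034.962 m.

E 612580 m, N 3065030 m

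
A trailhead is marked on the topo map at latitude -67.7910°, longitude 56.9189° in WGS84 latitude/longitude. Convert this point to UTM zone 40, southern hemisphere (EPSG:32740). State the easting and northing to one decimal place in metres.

Zone 40 central meridian λ₀ = 6×40 − 183 = 57°; Δλ = -0.0811°.
Transverse Mercator on WGS84 with k₀ = 0.9996 gives E = 496579.074 m, N = 2480434.802 m.

E 496579.1 m, N 2480434.8 m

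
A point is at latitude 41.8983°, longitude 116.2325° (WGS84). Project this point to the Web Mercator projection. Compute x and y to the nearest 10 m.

Web Mercator is spherical with R = a = 6378137 m.
x = R·λ = 6378137 × 2.028639823 = 12938942.714 m.
y = R·ln tan(π/4 + φ/2) = 6378137 × 0.806780637 = 5145757.430 m.

x 12938940 m, y 5145760 m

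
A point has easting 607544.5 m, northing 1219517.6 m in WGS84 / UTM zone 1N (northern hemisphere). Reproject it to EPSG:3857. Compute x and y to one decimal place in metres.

x -19593955.8 m, y 1235554.5 m

Unproject from UTM 1N (λ₀ = -177°) → φ = 11.03040025°, λ = -176.01549968°.
Web Mercator (R = 6378137 m): x = -19593955.796 m, y = 1235554.460 m.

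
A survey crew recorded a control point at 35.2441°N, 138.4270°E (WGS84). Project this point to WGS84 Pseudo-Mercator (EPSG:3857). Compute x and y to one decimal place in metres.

x 15409623.2 m, y 4197103.0 m

Web Mercator is spherical with R = a = 6378137 m.
x = R·λ = 6378137 × 2.416006924 = 15409623.152 m.
y = R·ln tan(π/4 + φ/2) = 6378137 × 0.658045294 = 4197103.037 m.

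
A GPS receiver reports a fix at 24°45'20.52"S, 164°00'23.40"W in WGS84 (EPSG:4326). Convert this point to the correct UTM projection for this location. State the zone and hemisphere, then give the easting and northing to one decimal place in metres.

Zone 3S: E 600454.4 m, N 7261738.1 m

Longitude -164.0065° lies in the 6° band [-168°, -162°), giving zone 3; latitude is south of the equator, so 3S.
Zone 3 central meridian λ₀ = 6×3 − 183 = -165°; Δλ = +0.9935°.
Transverse Mercator on WGS84 with k₀ = 0.9996 gives E = 600454.412 m, N = 7261738.073 m.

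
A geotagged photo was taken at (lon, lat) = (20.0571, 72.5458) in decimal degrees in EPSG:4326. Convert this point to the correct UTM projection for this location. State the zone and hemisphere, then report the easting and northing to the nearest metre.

Standard formula gives zone 34, but this point is in the Norway/Svalbard exception area, so zone 33N applies.
Zone 33 central meridian λ₀ = 6×33 − 183 = 15°; Δλ = +5.0571°.
Transverse Mercator on WGS84 with k₀ = 0.9996 gives E = 669122.886 m, N = 8056939.081 m.

Zone 33N: E 669123 m, N 8056939 m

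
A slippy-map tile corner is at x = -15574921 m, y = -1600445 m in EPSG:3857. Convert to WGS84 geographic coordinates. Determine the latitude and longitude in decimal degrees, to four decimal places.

lat -14.2285°, lon -139.9119°

R = 6378137 m. λ = x/R = -139.91189583°.
φ = 2·arctan(exp(y/R)) − 90° = 2·arctan(0.77808) − 90° = -14.22850116°.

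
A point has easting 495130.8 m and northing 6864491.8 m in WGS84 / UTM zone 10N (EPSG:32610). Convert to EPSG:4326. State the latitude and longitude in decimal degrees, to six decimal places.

Zone 10N: λ₀ = -123°, k₀ = 0.9996, false easting 500000 m.
Meridian distance M = (N − FN)/k₀ = 6867238.7 m.
Inverse transverse Mercator on WGS84 gives φ = 61.91300002°, λ = -123.09269976°.

lat 61.913000°, lon -123.092700°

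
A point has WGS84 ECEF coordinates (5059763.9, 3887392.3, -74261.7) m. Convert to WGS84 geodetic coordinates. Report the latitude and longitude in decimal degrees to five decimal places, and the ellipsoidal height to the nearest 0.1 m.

λ = atan2(Y, X) = 37.53489971°; p = √(X²+Y²) = 6380676.3 m.
Bowring's method on WGS84 (a = 6378137 m, b = 6356752.314 m) gives φ = -0.67130005°, h = 2974.311 m.

lat -0.67130°, lon 37.53490°, h 2974.3 m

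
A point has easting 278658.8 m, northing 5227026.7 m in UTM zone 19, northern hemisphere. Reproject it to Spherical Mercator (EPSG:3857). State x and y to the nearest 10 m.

Unproject from UTM 19N (λ₀ = -69°) → φ = 47.15950014°, λ = -71.92019979°.
Web Mercator (R = 6378137 m): x = -8006120.018 m, y = 5968147.526 m.

x -8006120 m, y 5968150 m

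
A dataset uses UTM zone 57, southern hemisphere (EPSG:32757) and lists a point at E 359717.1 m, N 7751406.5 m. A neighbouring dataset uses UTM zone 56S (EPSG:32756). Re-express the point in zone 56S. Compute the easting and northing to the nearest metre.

E 986448 m, N 7745100 m

UTM 57S → geographic: φ = -20.33019957°, λ = 157.65619994°.
UTM 56S (λ₀ = 153°) forward: E = 986448.156 m, N = 7745100.289 m.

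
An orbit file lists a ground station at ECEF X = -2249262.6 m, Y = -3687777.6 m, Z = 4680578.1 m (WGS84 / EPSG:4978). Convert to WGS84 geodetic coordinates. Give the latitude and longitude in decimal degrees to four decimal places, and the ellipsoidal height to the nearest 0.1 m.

λ = atan2(Y, X) = -121.38000077°; p = √(X²+Y²) = 4319593.3 m.
Bowring's method on WGS84 (a = 6378137 m, b = 6356752.314 m) gives φ = 47.48850022°, h = 2637.519 m.

lat 47.4885°, lon -121.3800°, h 2637.5 m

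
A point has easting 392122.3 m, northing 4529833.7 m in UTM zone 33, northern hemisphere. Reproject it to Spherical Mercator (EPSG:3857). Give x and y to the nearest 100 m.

x 1527200 m, y 4999400 m

Unproject from UTM 33N (λ₀ = 15°) → φ = 40.91250038°, λ = 13.71900007°.
Web Mercator (R = 6378137 m): x = 1527192.102 m, y = 4999444.043 m.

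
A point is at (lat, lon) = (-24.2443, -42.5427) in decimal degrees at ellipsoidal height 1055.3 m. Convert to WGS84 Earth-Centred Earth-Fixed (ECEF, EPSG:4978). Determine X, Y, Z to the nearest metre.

X 4287913 m, Y -3935031 m, Z -2603413 m

WGS84: a = 6378137 m, e² = 0.006694380; N(φ) = a/√(1−e²sin²φ) = 6381739.794 m.
X = (N+h)·cosφ·cosλ = 4287912.885 m; Y = (N+h)·cosφ·sinλ = -3935031.076 m; Z = (N(1−e²)+h)·sinφ = -2603412.540 m.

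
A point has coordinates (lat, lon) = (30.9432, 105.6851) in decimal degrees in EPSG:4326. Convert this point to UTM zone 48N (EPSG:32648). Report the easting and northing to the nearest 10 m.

E 565440 m, N 3423510 m

Zone 48 central meridian λ₀ = 6×48 − 183 = 105°; Δλ = +0.6851°.
Transverse Mercator on WGS84 with k₀ = 0.9996 gives E = 565443.273 m, N = 3423508.282 m.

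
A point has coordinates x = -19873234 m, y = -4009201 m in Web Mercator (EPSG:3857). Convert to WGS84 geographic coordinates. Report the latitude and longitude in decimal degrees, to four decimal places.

R = 6378137 m. λ = x/R = -178.52429847°.
φ = 2·arctan(exp(y/R)) − 90° = 2·arctan(0.53335) − 90° = -33.85389854°.

lat -33.8539°, lon -178.5243°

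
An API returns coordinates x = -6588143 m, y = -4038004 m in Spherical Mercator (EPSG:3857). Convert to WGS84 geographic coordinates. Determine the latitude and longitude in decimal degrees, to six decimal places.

R = 6378137 m. λ = x/R = -59.18229551°.
φ = 2·arctan(exp(y/R)) − 90° = 2·arctan(0.53094) − 90° = -34.06850286°.

lat -34.068503°, lon -59.182296°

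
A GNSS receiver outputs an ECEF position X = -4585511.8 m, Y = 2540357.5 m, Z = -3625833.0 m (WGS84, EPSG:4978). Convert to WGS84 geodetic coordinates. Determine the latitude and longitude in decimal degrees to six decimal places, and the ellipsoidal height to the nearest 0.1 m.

lat -34.850500°, lon 151.013701°, h 2737.8 m

λ = atan2(Y, X) = 151.013700504°; p = √(X²+Y²) = 5242168.9 m.
Bowring's method on WGS84 (a = 6378137 m, b = 6356752.314 m) gives φ = -34.85049973°, h = 2737.806 m.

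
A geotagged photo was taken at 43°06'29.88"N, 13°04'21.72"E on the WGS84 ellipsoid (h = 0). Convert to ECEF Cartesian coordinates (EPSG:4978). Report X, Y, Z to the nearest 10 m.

WGS84: a = 6378137 m, e² = 0.006694380; N(φ) = a/√(1−e²sin²φ) = 6388130.507 m.
X = (N+h)·cosφ·cosλ = 4542873.392 m; Y = (N+h)·cosφ·sinλ = 1054878.225 m; Z = (N(1−e²)+h)·sinφ = 4336293.250 m.

X 4542870 m, Y 1054880 m, Z 4336290 m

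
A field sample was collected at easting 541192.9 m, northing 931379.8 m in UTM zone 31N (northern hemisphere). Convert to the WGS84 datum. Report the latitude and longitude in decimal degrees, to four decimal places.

lat 8.4257°, lon 3.3742°

Zone 31N: λ₀ = 3°, k₀ = 0.9996, false easting 500000 m.
Meridian distance M = (N − FN)/k₀ = 931752.5 m.
Inverse transverse Mercator on WGS84 gives φ = 8.42569957°, λ = 3.37419990°.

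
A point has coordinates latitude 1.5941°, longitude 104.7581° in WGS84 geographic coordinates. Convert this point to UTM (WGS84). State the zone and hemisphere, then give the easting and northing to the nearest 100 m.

Longitude 104.7581° lies in the 6° band [102°, 108°), giving zone 48; latitude is north of the equator, so 48N.
Zone 48 central meridian λ₀ = 6×48 − 183 = 105°; Δλ = -0.2419°.
Transverse Mercator on WGS84 with k₀ = 0.9996 gives E = 473092.854 m, N = 176197.983 m.

Zone 48N: E 473100 m, N 176200 m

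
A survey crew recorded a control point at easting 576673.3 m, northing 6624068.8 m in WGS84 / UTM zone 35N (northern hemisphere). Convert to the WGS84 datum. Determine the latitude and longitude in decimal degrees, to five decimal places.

Zone 35N: λ₀ = 27°, k₀ = 0.9996, false easting 500000 m.
Meridian distance M = (N − FN)/k₀ = 6626719.5 m.
Inverse transverse Mercator on WGS84 gives φ = 59.74739966°, λ = 28.36430025°.

lat 59.74740°, lon 28.36430°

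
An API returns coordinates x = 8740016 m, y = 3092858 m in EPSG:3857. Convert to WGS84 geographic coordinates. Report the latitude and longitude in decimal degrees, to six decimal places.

R = 6378137 m. λ = x/R = 78.51289956°.
φ = 2·arctan(exp(y/R)) − 90° = 2·arctan(1.62404) − 90° = 26.75469967°.

lat 26.754700°, lon 78.512900°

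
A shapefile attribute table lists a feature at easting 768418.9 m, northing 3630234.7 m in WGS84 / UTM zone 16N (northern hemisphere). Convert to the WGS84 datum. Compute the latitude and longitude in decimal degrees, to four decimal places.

lat 32.7773°, lon -84.1343°

Zone 16N: λ₀ = -87°, k₀ = 0.9996, false easting 500000 m.
Meridian distance M = (N − FN)/k₀ = 3631687.4 m.
Inverse transverse Mercator on WGS84 gives φ = 32.77729976°, λ = -84.13430026°.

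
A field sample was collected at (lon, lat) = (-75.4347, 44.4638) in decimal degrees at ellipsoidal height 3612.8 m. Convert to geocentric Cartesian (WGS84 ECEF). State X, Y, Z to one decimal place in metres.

X 1147293.0 m, Y -4415486.7 m, Z 4447548.8 m

WGS84: a = 6378137 m, e² = 0.006694380; N(φ) = a/√(1−e²sin²φ) = 6388637.512 m.
X = (N+h)·cosφ·cosλ = 1147293.004 m; Y = (N+h)·cosφ·sinλ = -4415486.727 m; Z = (N(1−e²)+h)·sinφ = 4447548.792 m.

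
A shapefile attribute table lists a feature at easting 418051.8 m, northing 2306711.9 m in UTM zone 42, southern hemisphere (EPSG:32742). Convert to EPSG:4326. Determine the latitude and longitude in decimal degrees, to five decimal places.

Zone 42S: λ₀ = 69°, k₀ = 0.9996, false easting 500000 m, false northing 10000000 m.
Meridian distance M = (N − FN)/k₀ = -7696366.6 m.
Inverse transverse Mercator on WGS84 gives φ = -69.33660019°, λ = 66.91880072°.

lat -69.33660°, lon 66.91880°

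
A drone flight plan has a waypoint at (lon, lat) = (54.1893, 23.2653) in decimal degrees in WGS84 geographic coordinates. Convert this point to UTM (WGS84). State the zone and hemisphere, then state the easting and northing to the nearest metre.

Zone 40N: E 212441 m, N 2575676 m

Longitude 54.1893° lies in the 6° band [54°, 60°), giving zone 40; latitude is north of the equator, so 40N.
Zone 40 central meridian λ₀ = 6×40 − 183 = 57°; Δλ = -2.8107°.
Transverse Mercator on WGS84 with k₀ = 0.9996 gives E = 212441.285 m, N = 2575676.364 m.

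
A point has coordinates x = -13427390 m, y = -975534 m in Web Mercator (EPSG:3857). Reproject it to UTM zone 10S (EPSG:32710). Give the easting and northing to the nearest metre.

E 761826 m, N 9034239 m

Web Mercator inverse (R = 6378137 m) → φ = -8.72940170°, λ = -120.62029663°.
UTM 10S forward: E = 761826.465 m, N = 9034238.634 m.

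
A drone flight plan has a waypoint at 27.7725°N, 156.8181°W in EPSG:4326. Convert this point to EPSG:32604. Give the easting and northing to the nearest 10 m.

E 715010 m, N 3073910 m

Zone 4 central meridian λ₀ = 6×4 − 183 = -159°; Δλ = +2.1819°.
Transverse Mercator on WGS84 with k₀ = 0.9996 gives E = 715008.386 m, N = 3073909.649 m.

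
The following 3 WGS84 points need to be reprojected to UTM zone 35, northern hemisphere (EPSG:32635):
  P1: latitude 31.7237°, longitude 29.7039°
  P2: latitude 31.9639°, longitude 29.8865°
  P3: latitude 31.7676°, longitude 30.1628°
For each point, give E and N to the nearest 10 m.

UTM zone 35N: λ₀ = 27°, k₀ = 0.9996.
P1 (31.7237°, 29.7039°) → (756203.547, 3512990.848) m.
P2 (31.9639°, 29.8865°) → (772803.219, 3540073.998) m.
P3 (31.7676°, 30.1628°) → (799562.731, 3519032.072) m.

P1: E 756200 m, N 3512990 m; P2: E 772800 m, N 3540070 m; P3: E 799560 m, N 3519030 m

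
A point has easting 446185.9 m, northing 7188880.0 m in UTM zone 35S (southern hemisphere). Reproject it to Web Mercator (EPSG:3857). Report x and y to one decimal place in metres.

Unproject from UTM 35S (λ₀ = 27°) → φ = -25.41600016°, λ = 26.46489957°.
Web Mercator (R = 6378137 m): x = 2946059.143 m, y = -2926928.015 m.

x 2946059.1 m, y -2926928.0 m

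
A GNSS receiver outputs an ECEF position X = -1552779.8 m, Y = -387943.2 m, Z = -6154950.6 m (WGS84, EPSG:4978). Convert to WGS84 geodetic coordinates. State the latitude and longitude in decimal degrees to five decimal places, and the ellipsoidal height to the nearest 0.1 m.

lat -75.51730°, lon -165.97250°, h 1541.3 m

λ = atan2(Y, X) = -165.97249972°; p = √(X²+Y²) = 1600507.7 m.
Bowring's method on WGS84 (a = 6378137 m, b = 6356752.314 m) gives φ = -75.51729964°, h = 1541.290 m.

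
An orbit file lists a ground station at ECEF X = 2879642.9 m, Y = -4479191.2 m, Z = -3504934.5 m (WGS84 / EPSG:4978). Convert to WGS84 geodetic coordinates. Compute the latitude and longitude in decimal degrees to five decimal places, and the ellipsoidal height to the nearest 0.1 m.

λ = atan2(Y, X) = -57.26329985°; p = √(X²+Y²) = 5324988.0 m.
Bowring's method on WGS84 (a = 6378137 m, b = 6356752.314 m) gives φ = -33.53000007°, h = 3305.746 m.

lat -33.53000°, lon -57.26330°, h 3305.7 m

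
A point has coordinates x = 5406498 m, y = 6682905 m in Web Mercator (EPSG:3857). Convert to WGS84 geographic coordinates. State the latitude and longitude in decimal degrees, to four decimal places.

R = 6378137 m. λ = x/R = 48.56739787°.
φ = 2·arctan(exp(y/R)) − 90° = 2·arctan(2.85132) − 90° = 51.34699965°.

lat 51.3470°, lon 48.5674°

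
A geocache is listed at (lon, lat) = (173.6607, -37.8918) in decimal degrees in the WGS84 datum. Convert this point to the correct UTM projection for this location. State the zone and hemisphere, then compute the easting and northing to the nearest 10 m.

Longitude 173.6607° lies in the 6° band [168°, 174°), giving zone 59; latitude is south of the equator, so 59S.
Zone 59 central meridian λ₀ = 6×59 − 183 = 171°; Δλ = +2.6607°.
Transverse Mercator on WGS84 with k₀ = 0.9996 gives E = 733966.006 m, N = 5802852.064 m.

Zone 59S: E 733970 m, N 5802850 m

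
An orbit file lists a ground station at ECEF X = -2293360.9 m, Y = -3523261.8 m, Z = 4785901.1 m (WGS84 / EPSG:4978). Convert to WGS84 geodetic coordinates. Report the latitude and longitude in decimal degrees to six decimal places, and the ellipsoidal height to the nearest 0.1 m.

lat 48.894700°, lon -123.060900°, h 4025.4 m

λ = atan2(Y, X) = -123.06090029°; p = √(X²+Y²) = 4203912.2 m.
Bowring's method on WGS84 (a = 6378137 m, b = 6356752.314 m) gives φ = 48.89469969°, h = 4025.369 m.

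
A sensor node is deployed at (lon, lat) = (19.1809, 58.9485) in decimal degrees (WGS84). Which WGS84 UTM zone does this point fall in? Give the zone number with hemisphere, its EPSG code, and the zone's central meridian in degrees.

Zone 34N (EPSG:32634), central meridian 21°

UTM zone = ⌊(λ + 180)/6⌋ + 1; 19.1809° ∈ [18°, 24°) → zone 34.
Hemisphere: N (φ ≥ 0).
Central meridian λ₀ = 6×34 − 183 = 21°.
EPSG code: 32634.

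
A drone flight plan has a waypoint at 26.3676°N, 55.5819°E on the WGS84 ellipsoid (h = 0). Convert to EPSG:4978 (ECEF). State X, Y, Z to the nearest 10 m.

X 3232170 m, Y 4717270 m, Z 2815610 m

WGS84: a = 6378137 m, e² = 0.006694380; N(φ) = a/√(1−e²sin²φ) = 6382352.237 m.
X = (N+h)·cosφ·cosλ = 3232170.444 m; Y = (N+h)·cosφ·sinλ = 4717268.429 m; Z = (N(1−e²)+h)·sinφ = 2815609.342 m.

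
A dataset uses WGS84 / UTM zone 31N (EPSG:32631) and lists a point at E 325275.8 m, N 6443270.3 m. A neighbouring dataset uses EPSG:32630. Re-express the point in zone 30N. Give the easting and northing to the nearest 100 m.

UTM 31N → geographic: φ = 58.09630024°, λ = 0.03549930°.
UTM 30N (λ₀ = -3°) forward: E = 678907.065 m, N = 6443456.400 m.

E 678900 m, N 6443500 m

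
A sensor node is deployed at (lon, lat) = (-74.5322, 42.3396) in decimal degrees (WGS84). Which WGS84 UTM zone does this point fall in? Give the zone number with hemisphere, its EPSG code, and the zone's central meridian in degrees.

UTM zone = ⌊(λ + 180)/6⌋ + 1; -74.5322° ∈ [-78°, -72°) → zone 18.
Hemisphere: N (φ ≥ 0).
Central meridian λ₀ = 6×18 − 183 = -75°.
EPSG code: 32618.

Zone 18N (EPSG:32618), central meridian -75°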